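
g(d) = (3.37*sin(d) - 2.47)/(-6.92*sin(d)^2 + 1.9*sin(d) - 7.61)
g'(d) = (13.84*sin(d)*cos(d) - 1.9*cos(d))*(3.37*sin(d) - 2.47)/(-6.92*sin(d)^2 + 1.9*sin(d) - 7.61)^2 + 3.37*cos(d)/(-6.92*sin(d)^2 + 1.9*sin(d) - 7.61)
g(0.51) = 0.10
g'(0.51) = -0.40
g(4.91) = 0.36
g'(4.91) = 0.03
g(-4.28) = -0.05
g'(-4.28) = 0.10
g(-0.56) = 0.40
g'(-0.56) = 0.03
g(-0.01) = 0.33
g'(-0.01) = -0.35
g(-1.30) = 0.36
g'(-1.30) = 0.04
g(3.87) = 0.39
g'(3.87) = -0.06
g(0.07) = 0.30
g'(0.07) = -0.41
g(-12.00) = 0.08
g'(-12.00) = -0.37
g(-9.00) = 0.40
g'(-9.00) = 0.03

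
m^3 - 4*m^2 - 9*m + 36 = (m - 4)*(m - 3)*(m + 3)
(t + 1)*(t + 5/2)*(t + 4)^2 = t^4 + 23*t^3/2 + 93*t^2/2 + 76*t + 40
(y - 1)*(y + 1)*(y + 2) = y^3 + 2*y^2 - y - 2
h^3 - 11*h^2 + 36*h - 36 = (h - 6)*(h - 3)*(h - 2)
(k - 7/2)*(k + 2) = k^2 - 3*k/2 - 7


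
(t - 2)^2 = t^2 - 4*t + 4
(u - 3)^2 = u^2 - 6*u + 9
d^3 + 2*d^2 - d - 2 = (d - 1)*(d + 1)*(d + 2)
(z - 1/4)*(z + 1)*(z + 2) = z^3 + 11*z^2/4 + 5*z/4 - 1/2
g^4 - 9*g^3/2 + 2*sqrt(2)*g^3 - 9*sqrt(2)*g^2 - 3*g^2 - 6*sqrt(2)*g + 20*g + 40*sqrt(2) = (g - 4)*(g - 5/2)*(g + 2)*(g + 2*sqrt(2))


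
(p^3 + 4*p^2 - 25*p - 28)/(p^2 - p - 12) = (p^2 + 8*p + 7)/(p + 3)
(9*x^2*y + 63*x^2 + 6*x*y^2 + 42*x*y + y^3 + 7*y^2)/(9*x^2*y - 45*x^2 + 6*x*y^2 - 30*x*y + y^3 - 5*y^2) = (y + 7)/(y - 5)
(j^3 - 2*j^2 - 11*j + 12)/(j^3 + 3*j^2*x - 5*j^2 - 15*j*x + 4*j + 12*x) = (j + 3)/(j + 3*x)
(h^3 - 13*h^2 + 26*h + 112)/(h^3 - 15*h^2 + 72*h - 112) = (h^2 - 6*h - 16)/(h^2 - 8*h + 16)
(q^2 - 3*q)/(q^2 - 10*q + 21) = q/(q - 7)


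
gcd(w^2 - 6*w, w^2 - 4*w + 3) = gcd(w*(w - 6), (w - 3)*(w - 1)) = 1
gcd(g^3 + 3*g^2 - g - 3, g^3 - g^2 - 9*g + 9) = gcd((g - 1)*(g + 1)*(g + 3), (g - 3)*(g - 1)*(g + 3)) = g^2 + 2*g - 3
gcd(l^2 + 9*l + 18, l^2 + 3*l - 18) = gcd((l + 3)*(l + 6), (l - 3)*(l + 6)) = l + 6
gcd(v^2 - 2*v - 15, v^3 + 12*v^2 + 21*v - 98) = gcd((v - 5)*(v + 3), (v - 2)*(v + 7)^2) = 1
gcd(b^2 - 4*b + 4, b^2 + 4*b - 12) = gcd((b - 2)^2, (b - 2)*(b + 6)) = b - 2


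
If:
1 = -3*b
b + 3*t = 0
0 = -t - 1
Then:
No Solution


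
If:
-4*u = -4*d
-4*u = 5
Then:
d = -5/4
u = -5/4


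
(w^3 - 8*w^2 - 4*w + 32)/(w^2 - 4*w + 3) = (w^3 - 8*w^2 - 4*w + 32)/(w^2 - 4*w + 3)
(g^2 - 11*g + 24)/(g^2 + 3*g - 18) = (g - 8)/(g + 6)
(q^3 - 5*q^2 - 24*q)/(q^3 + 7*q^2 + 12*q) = (q - 8)/(q + 4)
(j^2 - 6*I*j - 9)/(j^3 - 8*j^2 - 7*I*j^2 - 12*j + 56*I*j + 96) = (j - 3*I)/(j^2 - 4*j*(2 + I) + 32*I)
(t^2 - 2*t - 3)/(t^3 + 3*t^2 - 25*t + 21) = (t + 1)/(t^2 + 6*t - 7)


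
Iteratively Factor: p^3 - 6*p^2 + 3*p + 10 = (p - 2)*(p^2 - 4*p - 5) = (p - 5)*(p - 2)*(p + 1)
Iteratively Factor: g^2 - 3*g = (g - 3)*(g)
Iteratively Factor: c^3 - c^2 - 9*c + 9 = (c - 1)*(c^2 - 9) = (c - 1)*(c + 3)*(c - 3)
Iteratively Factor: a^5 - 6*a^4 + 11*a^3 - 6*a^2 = (a)*(a^4 - 6*a^3 + 11*a^2 - 6*a) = a*(a - 3)*(a^3 - 3*a^2 + 2*a) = a^2*(a - 3)*(a^2 - 3*a + 2) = a^2*(a - 3)*(a - 1)*(a - 2)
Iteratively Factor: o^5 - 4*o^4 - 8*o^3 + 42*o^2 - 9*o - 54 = (o + 3)*(o^4 - 7*o^3 + 13*o^2 + 3*o - 18) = (o + 1)*(o + 3)*(o^3 - 8*o^2 + 21*o - 18) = (o - 3)*(o + 1)*(o + 3)*(o^2 - 5*o + 6) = (o - 3)^2*(o + 1)*(o + 3)*(o - 2)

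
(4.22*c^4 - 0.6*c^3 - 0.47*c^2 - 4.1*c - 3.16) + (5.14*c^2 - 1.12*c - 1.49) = 4.22*c^4 - 0.6*c^3 + 4.67*c^2 - 5.22*c - 4.65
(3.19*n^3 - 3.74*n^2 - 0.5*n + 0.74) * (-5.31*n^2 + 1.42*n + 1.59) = -16.9389*n^5 + 24.3892*n^4 + 2.4163*n^3 - 10.586*n^2 + 0.2558*n + 1.1766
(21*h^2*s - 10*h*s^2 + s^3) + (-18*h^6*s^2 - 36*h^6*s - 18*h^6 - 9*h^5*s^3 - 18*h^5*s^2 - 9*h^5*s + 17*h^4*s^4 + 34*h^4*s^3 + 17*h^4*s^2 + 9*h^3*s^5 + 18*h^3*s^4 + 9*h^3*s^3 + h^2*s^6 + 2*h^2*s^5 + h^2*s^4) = -18*h^6*s^2 - 36*h^6*s - 18*h^6 - 9*h^5*s^3 - 18*h^5*s^2 - 9*h^5*s + 17*h^4*s^4 + 34*h^4*s^3 + 17*h^4*s^2 + 9*h^3*s^5 + 18*h^3*s^4 + 9*h^3*s^3 + h^2*s^6 + 2*h^2*s^5 + h^2*s^4 + 21*h^2*s - 10*h*s^2 + s^3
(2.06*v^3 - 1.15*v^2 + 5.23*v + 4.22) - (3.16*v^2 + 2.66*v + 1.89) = 2.06*v^3 - 4.31*v^2 + 2.57*v + 2.33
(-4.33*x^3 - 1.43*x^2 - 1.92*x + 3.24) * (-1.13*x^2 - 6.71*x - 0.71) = 4.8929*x^5 + 30.6702*x^4 + 14.8392*x^3 + 10.2373*x^2 - 20.3772*x - 2.3004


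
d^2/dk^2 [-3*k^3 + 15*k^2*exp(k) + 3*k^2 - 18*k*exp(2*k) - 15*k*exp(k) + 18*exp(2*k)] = 15*k^2*exp(k) - 72*k*exp(2*k) + 45*k*exp(k) - 18*k + 6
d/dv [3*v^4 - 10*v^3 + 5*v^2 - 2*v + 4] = 12*v^3 - 30*v^2 + 10*v - 2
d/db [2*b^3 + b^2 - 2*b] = 6*b^2 + 2*b - 2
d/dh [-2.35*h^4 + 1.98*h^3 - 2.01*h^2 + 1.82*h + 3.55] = -9.4*h^3 + 5.94*h^2 - 4.02*h + 1.82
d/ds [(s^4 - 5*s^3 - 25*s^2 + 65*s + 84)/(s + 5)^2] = (2*s^4 + 15*s^3 - 75*s^2 - 315*s + 157)/(s^3 + 15*s^2 + 75*s + 125)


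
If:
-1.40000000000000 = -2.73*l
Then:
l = 0.51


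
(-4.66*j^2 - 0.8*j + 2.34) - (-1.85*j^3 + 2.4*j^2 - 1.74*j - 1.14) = 1.85*j^3 - 7.06*j^2 + 0.94*j + 3.48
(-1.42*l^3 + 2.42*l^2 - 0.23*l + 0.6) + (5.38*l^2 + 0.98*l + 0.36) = -1.42*l^3 + 7.8*l^2 + 0.75*l + 0.96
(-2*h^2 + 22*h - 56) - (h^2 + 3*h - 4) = -3*h^2 + 19*h - 52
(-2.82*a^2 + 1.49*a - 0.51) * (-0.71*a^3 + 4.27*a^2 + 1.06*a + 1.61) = 2.0022*a^5 - 13.0993*a^4 + 3.7352*a^3 - 5.1385*a^2 + 1.8583*a - 0.8211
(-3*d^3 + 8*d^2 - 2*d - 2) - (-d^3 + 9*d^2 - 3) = -2*d^3 - d^2 - 2*d + 1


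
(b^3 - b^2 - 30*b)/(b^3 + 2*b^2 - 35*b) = (b^2 - b - 30)/(b^2 + 2*b - 35)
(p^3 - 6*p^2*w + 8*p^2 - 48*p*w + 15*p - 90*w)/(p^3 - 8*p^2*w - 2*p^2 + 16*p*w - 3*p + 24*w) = (p^3 - 6*p^2*w + 8*p^2 - 48*p*w + 15*p - 90*w)/(p^3 - 8*p^2*w - 2*p^2 + 16*p*w - 3*p + 24*w)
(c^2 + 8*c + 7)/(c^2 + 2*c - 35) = (c + 1)/(c - 5)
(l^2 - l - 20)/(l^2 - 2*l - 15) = (l + 4)/(l + 3)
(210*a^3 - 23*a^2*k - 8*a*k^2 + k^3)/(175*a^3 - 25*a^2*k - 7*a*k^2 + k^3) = (6*a - k)/(5*a - k)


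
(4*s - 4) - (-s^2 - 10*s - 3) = s^2 + 14*s - 1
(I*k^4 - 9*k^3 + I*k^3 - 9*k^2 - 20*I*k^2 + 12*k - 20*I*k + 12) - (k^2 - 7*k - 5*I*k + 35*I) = I*k^4 - 9*k^3 + I*k^3 - 10*k^2 - 20*I*k^2 + 19*k - 15*I*k + 12 - 35*I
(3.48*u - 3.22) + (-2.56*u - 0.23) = 0.92*u - 3.45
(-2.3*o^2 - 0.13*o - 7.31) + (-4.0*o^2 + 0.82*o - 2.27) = -6.3*o^2 + 0.69*o - 9.58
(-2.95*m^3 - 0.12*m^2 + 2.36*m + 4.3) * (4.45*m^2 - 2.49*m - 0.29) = -13.1275*m^5 + 6.8115*m^4 + 11.6563*m^3 + 13.2934*m^2 - 11.3914*m - 1.247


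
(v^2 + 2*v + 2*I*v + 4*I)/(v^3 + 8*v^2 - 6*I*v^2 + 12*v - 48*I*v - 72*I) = (v + 2*I)/(v^2 + 6*v*(1 - I) - 36*I)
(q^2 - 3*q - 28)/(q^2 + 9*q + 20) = (q - 7)/(q + 5)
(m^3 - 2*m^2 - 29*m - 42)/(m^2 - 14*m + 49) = (m^2 + 5*m + 6)/(m - 7)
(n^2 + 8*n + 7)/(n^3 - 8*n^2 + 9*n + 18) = (n + 7)/(n^2 - 9*n + 18)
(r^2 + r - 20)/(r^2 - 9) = (r^2 + r - 20)/(r^2 - 9)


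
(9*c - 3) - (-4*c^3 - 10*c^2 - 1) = 4*c^3 + 10*c^2 + 9*c - 2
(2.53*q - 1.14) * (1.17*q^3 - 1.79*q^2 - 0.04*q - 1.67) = 2.9601*q^4 - 5.8625*q^3 + 1.9394*q^2 - 4.1795*q + 1.9038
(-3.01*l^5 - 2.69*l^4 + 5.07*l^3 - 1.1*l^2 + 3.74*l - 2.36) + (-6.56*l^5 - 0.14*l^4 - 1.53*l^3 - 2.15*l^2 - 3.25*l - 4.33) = -9.57*l^5 - 2.83*l^4 + 3.54*l^3 - 3.25*l^2 + 0.49*l - 6.69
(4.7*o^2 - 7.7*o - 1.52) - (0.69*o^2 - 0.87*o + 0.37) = 4.01*o^2 - 6.83*o - 1.89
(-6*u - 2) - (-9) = 7 - 6*u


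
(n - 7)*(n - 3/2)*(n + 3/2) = n^3 - 7*n^2 - 9*n/4 + 63/4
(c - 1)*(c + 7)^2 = c^3 + 13*c^2 + 35*c - 49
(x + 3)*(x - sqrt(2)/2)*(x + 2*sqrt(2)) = x^3 + 3*sqrt(2)*x^2/2 + 3*x^2 - 2*x + 9*sqrt(2)*x/2 - 6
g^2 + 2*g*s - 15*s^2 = (g - 3*s)*(g + 5*s)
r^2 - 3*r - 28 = (r - 7)*(r + 4)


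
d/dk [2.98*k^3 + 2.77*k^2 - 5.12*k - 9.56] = 8.94*k^2 + 5.54*k - 5.12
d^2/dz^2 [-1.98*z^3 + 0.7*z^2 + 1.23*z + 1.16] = 1.4 - 11.88*z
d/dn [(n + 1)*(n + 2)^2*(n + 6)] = 4*n^3 + 33*n^2 + 76*n + 52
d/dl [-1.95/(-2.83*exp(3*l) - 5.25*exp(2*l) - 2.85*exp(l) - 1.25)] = (-16.5555*exp(2*l) - 20.475*exp(l) - 5.5575)*exp(l)/(2.83*exp(3*l) + 5.25*exp(2*l) + 2.85*exp(l) + 1.25)^2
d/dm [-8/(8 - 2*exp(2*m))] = -8*exp(2*m)/(exp(2*m) - 4)^2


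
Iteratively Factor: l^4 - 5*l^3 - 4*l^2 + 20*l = (l - 5)*(l^3 - 4*l) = (l - 5)*(l - 2)*(l^2 + 2*l) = (l - 5)*(l - 2)*(l + 2)*(l)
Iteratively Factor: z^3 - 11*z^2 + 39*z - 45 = (z - 3)*(z^2 - 8*z + 15) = (z - 3)^2*(z - 5)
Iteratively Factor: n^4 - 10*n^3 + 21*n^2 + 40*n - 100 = (n - 5)*(n^3 - 5*n^2 - 4*n + 20) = (n - 5)^2*(n^2 - 4) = (n - 5)^2*(n + 2)*(n - 2)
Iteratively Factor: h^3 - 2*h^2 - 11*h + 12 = (h - 4)*(h^2 + 2*h - 3) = (h - 4)*(h + 3)*(h - 1)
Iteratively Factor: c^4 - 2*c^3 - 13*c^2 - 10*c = (c + 1)*(c^3 - 3*c^2 - 10*c) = c*(c + 1)*(c^2 - 3*c - 10) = c*(c - 5)*(c + 1)*(c + 2)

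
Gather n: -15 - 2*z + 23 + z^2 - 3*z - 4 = z^2 - 5*z + 4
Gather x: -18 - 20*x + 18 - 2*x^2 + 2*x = -2*x^2 - 18*x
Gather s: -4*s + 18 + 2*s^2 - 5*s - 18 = 2*s^2 - 9*s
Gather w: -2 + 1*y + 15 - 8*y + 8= 21 - 7*y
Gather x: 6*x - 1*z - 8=6*x - z - 8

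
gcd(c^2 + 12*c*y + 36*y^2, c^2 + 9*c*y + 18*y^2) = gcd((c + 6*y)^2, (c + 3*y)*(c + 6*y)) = c + 6*y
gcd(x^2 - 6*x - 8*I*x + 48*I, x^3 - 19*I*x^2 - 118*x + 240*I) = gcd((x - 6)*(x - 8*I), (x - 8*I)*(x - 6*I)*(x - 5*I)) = x - 8*I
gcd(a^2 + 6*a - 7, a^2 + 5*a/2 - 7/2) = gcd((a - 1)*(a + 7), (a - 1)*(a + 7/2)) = a - 1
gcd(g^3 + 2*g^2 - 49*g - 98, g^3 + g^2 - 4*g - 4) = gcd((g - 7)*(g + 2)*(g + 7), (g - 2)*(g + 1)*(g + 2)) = g + 2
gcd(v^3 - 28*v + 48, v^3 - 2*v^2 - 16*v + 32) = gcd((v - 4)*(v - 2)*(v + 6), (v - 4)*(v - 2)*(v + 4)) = v^2 - 6*v + 8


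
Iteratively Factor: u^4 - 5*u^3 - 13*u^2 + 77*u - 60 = (u - 1)*(u^3 - 4*u^2 - 17*u + 60) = (u - 3)*(u - 1)*(u^2 - u - 20) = (u - 3)*(u - 1)*(u + 4)*(u - 5)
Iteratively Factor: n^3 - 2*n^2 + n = (n - 1)*(n^2 - n) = n*(n - 1)*(n - 1)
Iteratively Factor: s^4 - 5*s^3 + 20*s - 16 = (s - 1)*(s^3 - 4*s^2 - 4*s + 16) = (s - 1)*(s + 2)*(s^2 - 6*s + 8) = (s - 4)*(s - 1)*(s + 2)*(s - 2)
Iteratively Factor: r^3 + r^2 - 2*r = (r)*(r^2 + r - 2) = r*(r + 2)*(r - 1)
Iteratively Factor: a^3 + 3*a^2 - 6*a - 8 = (a - 2)*(a^2 + 5*a + 4) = (a - 2)*(a + 4)*(a + 1)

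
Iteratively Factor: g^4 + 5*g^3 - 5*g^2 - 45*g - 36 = (g + 4)*(g^3 + g^2 - 9*g - 9) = (g - 3)*(g + 4)*(g^2 + 4*g + 3) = (g - 3)*(g + 3)*(g + 4)*(g + 1)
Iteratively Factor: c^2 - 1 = (c + 1)*(c - 1)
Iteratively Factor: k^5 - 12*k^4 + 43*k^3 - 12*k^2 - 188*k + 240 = (k + 2)*(k^4 - 14*k^3 + 71*k^2 - 154*k + 120) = (k - 3)*(k + 2)*(k^3 - 11*k^2 + 38*k - 40) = (k - 5)*(k - 3)*(k + 2)*(k^2 - 6*k + 8) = (k - 5)*(k - 4)*(k - 3)*(k + 2)*(k - 2)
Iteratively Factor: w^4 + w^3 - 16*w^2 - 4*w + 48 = (w + 2)*(w^3 - w^2 - 14*w + 24) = (w + 2)*(w + 4)*(w^2 - 5*w + 6) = (w - 3)*(w + 2)*(w + 4)*(w - 2)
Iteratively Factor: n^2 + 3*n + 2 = (n + 1)*(n + 2)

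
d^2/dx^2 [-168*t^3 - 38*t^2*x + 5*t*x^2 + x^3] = 10*t + 6*x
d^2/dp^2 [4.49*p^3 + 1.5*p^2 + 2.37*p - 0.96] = 26.94*p + 3.0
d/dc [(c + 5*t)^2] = 2*c + 10*t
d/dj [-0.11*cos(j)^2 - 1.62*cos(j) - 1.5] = (0.22*cos(j) + 1.62)*sin(j)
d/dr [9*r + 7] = 9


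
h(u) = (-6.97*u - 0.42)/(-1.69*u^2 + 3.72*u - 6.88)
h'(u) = (-6.97*u - 0.42)*(3.38*u - 3.72)/(-1.69*u^2 + 3.72*u - 6.88)^2 - 6.97/(-1.69*u^2 + 3.72*u - 6.88)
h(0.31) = 0.44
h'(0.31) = 1.38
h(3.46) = 1.72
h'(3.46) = -0.48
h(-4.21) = -0.55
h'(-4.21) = -0.06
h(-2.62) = -0.63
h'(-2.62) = -0.03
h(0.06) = 0.13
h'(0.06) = 1.11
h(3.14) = 1.88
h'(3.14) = -0.51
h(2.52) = 2.18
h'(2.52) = -0.43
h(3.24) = 1.83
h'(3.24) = -0.50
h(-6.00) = -0.46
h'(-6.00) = -0.05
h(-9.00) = -0.35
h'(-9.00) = -0.03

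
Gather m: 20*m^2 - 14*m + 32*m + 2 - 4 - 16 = 20*m^2 + 18*m - 18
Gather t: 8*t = 8*t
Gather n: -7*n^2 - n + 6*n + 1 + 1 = -7*n^2 + 5*n + 2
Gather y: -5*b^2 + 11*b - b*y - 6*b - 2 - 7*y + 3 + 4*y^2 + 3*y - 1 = -5*b^2 + 5*b + 4*y^2 + y*(-b - 4)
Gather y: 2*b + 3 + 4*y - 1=2*b + 4*y + 2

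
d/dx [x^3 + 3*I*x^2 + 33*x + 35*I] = 3*x^2 + 6*I*x + 33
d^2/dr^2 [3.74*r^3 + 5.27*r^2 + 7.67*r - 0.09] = 22.44*r + 10.54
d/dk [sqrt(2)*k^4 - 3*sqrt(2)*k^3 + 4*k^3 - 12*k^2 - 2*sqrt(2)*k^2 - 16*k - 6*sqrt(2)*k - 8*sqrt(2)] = 4*sqrt(2)*k^3 - 9*sqrt(2)*k^2 + 12*k^2 - 24*k - 4*sqrt(2)*k - 16 - 6*sqrt(2)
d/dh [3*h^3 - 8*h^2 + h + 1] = 9*h^2 - 16*h + 1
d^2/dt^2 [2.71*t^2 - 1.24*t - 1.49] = 5.42000000000000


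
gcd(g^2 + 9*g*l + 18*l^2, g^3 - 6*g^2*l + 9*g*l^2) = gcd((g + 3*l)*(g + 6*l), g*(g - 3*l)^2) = 1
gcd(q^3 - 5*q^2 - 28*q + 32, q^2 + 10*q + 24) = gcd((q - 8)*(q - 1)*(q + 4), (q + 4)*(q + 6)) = q + 4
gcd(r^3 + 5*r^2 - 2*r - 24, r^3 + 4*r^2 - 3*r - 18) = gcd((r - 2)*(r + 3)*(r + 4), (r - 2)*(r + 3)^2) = r^2 + r - 6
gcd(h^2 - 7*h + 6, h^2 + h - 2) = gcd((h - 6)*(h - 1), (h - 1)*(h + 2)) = h - 1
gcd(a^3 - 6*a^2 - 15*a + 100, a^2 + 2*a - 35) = a - 5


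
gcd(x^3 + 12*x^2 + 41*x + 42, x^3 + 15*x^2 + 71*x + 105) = x^2 + 10*x + 21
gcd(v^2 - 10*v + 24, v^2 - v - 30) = v - 6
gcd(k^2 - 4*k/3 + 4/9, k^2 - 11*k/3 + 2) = k - 2/3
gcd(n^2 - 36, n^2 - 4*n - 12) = n - 6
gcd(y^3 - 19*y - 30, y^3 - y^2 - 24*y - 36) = y^2 + 5*y + 6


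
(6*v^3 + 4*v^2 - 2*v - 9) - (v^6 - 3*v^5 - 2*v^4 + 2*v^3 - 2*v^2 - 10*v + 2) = -v^6 + 3*v^5 + 2*v^4 + 4*v^3 + 6*v^2 + 8*v - 11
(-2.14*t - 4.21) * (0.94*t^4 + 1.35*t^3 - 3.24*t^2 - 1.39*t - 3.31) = -2.0116*t^5 - 6.8464*t^4 + 1.2501*t^3 + 16.615*t^2 + 12.9353*t + 13.9351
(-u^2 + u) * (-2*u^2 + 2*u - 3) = 2*u^4 - 4*u^3 + 5*u^2 - 3*u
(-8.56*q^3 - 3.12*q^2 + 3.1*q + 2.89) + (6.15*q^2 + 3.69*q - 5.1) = -8.56*q^3 + 3.03*q^2 + 6.79*q - 2.21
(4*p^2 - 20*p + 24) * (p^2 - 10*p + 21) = 4*p^4 - 60*p^3 + 308*p^2 - 660*p + 504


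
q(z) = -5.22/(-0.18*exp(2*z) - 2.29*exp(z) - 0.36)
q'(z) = -5.22*(0.36*exp(2*z) + 2.29*exp(z))/(-0.18*exp(2*z) - 2.29*exp(z) - 0.36)^2 = (-1.8792*exp(z) - 11.9538)*exp(z)/(0.18*exp(2*z) + 2.29*exp(z) + 0.36)^2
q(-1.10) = 4.57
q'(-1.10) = -3.21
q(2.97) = 0.05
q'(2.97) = -0.07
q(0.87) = 0.76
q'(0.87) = -0.84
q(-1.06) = 4.44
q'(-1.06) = -3.16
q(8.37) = 0.00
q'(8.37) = -0.00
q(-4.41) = 13.46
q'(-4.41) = -0.97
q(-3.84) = 12.75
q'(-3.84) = -1.54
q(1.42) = 0.40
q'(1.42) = -0.49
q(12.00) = 0.00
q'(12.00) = 0.00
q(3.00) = 0.04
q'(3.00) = -0.07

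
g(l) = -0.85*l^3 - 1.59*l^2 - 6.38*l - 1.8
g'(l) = -2.55*l^2 - 3.18*l - 6.38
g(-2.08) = 12.24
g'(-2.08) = -10.80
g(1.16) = -12.67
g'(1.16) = -13.50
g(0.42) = -4.82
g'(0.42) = -8.17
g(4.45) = -136.58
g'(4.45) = -71.03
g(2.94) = -55.90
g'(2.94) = -37.77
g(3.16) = -64.66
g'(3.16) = -41.89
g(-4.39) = 67.48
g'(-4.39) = -41.56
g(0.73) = -7.64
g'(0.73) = -10.06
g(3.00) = -58.20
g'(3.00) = -38.87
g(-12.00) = 1314.60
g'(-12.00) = -335.42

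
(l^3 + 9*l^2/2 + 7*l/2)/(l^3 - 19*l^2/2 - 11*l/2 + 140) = l*(l + 1)/(l^2 - 13*l + 40)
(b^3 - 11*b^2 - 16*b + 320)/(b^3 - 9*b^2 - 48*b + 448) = (b + 5)/(b + 7)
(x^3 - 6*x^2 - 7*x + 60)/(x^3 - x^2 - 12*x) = (x - 5)/x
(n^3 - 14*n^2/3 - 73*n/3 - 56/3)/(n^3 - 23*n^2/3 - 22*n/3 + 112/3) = (n + 1)/(n - 2)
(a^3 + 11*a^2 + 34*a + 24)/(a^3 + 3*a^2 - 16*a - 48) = (a^2 + 7*a + 6)/(a^2 - a - 12)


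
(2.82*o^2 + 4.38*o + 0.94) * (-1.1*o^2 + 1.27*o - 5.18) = -3.102*o^4 - 1.2366*o^3 - 10.079*o^2 - 21.4946*o - 4.8692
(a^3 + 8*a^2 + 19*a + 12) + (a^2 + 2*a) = a^3 + 9*a^2 + 21*a + 12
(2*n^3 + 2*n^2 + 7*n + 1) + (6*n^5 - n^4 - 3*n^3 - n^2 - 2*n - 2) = 6*n^5 - n^4 - n^3 + n^2 + 5*n - 1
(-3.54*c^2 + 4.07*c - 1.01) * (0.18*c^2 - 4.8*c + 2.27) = -0.6372*c^4 + 17.7246*c^3 - 27.7536*c^2 + 14.0869*c - 2.2927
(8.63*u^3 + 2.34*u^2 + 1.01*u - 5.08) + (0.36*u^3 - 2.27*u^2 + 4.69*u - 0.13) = 8.99*u^3 + 0.0699999999999998*u^2 + 5.7*u - 5.21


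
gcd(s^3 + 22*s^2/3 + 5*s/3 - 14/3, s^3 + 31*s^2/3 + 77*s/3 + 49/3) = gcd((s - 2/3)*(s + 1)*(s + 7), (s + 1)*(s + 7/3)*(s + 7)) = s^2 + 8*s + 7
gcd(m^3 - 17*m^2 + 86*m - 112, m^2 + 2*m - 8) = m - 2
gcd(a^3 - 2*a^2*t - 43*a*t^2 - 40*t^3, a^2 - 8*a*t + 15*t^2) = 1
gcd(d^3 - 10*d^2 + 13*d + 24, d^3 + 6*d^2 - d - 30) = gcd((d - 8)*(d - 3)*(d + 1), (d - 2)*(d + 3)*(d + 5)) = 1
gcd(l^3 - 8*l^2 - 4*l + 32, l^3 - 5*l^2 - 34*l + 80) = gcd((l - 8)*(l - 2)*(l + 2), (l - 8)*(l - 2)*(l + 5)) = l^2 - 10*l + 16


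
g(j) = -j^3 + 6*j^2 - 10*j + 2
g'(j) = -3*j^2 + 12*j - 10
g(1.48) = -2.90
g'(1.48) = 1.19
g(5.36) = -33.21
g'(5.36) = -31.87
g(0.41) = -1.16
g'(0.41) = -5.58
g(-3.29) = 135.46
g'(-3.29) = -81.95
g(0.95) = -2.94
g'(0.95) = -1.31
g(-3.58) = 160.58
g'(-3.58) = -91.41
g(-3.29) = 135.46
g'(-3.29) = -81.95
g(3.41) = -1.98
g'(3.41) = -3.96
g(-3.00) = 113.00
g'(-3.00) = -73.00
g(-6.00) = 494.00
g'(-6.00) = -190.00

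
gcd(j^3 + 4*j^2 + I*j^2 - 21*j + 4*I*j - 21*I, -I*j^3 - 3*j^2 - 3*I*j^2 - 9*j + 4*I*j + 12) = 1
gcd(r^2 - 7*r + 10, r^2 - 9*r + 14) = r - 2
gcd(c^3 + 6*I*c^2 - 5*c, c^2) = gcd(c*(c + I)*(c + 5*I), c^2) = c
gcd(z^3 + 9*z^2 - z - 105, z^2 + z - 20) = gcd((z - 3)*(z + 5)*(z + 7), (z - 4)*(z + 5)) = z + 5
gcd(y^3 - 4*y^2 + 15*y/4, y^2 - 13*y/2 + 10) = y - 5/2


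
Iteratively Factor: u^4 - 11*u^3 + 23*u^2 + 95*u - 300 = (u - 5)*(u^3 - 6*u^2 - 7*u + 60) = (u - 5)*(u + 3)*(u^2 - 9*u + 20) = (u - 5)^2*(u + 3)*(u - 4)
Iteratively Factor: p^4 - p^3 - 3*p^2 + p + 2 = (p - 1)*(p^3 - 3*p - 2) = (p - 1)*(p + 1)*(p^2 - p - 2) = (p - 2)*(p - 1)*(p + 1)*(p + 1)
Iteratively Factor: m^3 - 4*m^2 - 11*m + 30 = (m - 2)*(m^2 - 2*m - 15) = (m - 2)*(m + 3)*(m - 5)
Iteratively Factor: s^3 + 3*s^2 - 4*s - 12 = (s + 2)*(s^2 + s - 6) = (s - 2)*(s + 2)*(s + 3)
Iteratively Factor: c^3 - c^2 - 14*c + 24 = (c - 3)*(c^2 + 2*c - 8) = (c - 3)*(c + 4)*(c - 2)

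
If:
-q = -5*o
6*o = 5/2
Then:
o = 5/12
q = 25/12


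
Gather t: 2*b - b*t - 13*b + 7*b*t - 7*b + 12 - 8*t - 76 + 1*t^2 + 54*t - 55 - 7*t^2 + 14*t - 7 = -18*b - 6*t^2 + t*(6*b + 60) - 126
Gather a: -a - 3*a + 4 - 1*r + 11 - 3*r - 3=-4*a - 4*r + 12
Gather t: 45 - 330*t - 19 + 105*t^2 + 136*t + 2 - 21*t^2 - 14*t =84*t^2 - 208*t + 28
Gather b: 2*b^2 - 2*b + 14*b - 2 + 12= 2*b^2 + 12*b + 10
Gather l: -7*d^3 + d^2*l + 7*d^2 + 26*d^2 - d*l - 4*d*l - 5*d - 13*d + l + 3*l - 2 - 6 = -7*d^3 + 33*d^2 - 18*d + l*(d^2 - 5*d + 4) - 8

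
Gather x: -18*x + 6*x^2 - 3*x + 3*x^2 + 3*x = 9*x^2 - 18*x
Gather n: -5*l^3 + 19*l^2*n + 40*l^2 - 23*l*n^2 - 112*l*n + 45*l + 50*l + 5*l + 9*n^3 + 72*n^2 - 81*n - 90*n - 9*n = -5*l^3 + 40*l^2 + 100*l + 9*n^3 + n^2*(72 - 23*l) + n*(19*l^2 - 112*l - 180)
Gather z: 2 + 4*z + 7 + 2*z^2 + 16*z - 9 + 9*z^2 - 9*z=11*z^2 + 11*z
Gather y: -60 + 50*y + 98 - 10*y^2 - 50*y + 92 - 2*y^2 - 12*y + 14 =-12*y^2 - 12*y + 144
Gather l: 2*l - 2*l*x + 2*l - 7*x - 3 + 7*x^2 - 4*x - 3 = l*(4 - 2*x) + 7*x^2 - 11*x - 6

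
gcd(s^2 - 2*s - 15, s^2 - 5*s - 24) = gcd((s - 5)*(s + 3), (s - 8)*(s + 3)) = s + 3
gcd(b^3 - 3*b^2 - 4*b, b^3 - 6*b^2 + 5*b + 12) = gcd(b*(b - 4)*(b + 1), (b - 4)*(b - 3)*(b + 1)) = b^2 - 3*b - 4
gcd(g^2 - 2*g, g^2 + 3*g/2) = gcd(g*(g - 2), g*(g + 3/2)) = g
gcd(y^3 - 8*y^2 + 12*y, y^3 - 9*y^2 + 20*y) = y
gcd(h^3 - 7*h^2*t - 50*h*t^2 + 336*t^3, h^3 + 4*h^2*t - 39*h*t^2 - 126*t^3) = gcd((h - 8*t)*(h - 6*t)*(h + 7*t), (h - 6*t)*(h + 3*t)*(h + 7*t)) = -h^2 - h*t + 42*t^2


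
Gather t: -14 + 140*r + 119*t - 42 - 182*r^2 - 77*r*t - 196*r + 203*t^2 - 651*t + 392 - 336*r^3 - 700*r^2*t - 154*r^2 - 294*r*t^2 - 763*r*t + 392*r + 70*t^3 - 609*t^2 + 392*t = -336*r^3 - 336*r^2 + 336*r + 70*t^3 + t^2*(-294*r - 406) + t*(-700*r^2 - 840*r - 140) + 336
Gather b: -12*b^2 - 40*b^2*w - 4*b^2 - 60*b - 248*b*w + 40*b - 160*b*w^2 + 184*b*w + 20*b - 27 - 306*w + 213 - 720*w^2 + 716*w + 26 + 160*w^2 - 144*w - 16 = b^2*(-40*w - 16) + b*(-160*w^2 - 64*w) - 560*w^2 + 266*w + 196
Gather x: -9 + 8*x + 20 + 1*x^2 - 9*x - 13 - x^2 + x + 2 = 0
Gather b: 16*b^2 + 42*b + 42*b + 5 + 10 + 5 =16*b^2 + 84*b + 20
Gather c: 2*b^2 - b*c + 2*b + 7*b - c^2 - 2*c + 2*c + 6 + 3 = 2*b^2 - b*c + 9*b - c^2 + 9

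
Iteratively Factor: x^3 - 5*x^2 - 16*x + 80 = (x + 4)*(x^2 - 9*x + 20) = (x - 4)*(x + 4)*(x - 5)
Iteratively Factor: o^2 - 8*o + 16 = (o - 4)*(o - 4)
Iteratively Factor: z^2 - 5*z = (z)*(z - 5)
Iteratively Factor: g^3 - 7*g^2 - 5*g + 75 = (g + 3)*(g^2 - 10*g + 25) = (g - 5)*(g + 3)*(g - 5)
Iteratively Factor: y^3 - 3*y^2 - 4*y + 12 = (y - 3)*(y^2 - 4) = (y - 3)*(y - 2)*(y + 2)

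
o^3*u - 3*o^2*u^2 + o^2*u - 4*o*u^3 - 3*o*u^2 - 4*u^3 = (o - 4*u)*(o + u)*(o*u + u)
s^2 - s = s*(s - 1)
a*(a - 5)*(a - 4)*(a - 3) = a^4 - 12*a^3 + 47*a^2 - 60*a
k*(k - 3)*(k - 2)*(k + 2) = k^4 - 3*k^3 - 4*k^2 + 12*k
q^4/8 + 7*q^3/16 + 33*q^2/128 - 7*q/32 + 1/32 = (q/4 + 1/2)*(q/2 + 1)*(q - 1/4)^2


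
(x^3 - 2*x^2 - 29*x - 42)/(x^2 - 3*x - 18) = (x^2 - 5*x - 14)/(x - 6)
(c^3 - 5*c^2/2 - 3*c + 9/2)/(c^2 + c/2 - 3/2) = c - 3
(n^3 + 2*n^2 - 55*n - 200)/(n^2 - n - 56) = (n^2 + 10*n + 25)/(n + 7)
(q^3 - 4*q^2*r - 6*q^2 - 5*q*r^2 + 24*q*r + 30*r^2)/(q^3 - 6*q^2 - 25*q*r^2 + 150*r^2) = (q + r)/(q + 5*r)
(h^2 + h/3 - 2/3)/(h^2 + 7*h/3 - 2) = (h + 1)/(h + 3)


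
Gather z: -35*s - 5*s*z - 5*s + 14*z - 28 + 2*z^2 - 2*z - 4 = -40*s + 2*z^2 + z*(12 - 5*s) - 32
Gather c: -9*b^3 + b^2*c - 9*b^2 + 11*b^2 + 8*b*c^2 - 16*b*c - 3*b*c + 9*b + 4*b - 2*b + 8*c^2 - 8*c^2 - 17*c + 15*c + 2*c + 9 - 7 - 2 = -9*b^3 + 2*b^2 + 8*b*c^2 + 11*b + c*(b^2 - 19*b)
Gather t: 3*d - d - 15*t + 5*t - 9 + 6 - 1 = 2*d - 10*t - 4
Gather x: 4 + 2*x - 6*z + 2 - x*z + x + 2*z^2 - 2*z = x*(3 - z) + 2*z^2 - 8*z + 6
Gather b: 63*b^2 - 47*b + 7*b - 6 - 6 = 63*b^2 - 40*b - 12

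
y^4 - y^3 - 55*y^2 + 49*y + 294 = (y - 7)*(y - 3)*(y + 2)*(y + 7)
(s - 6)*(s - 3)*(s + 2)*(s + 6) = s^4 - s^3 - 42*s^2 + 36*s + 216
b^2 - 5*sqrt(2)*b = b*(b - 5*sqrt(2))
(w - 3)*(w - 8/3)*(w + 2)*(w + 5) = w^4 + 4*w^3/3 - 65*w^2/3 - 2*w/3 + 80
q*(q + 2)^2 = q^3 + 4*q^2 + 4*q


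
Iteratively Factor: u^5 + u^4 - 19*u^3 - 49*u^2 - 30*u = (u + 2)*(u^4 - u^3 - 17*u^2 - 15*u) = (u + 2)*(u + 3)*(u^3 - 4*u^2 - 5*u) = (u + 1)*(u + 2)*(u + 3)*(u^2 - 5*u) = u*(u + 1)*(u + 2)*(u + 3)*(u - 5)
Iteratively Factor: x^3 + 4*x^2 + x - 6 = (x - 1)*(x^2 + 5*x + 6) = (x - 1)*(x + 3)*(x + 2)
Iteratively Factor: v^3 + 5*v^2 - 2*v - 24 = (v - 2)*(v^2 + 7*v + 12) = (v - 2)*(v + 4)*(v + 3)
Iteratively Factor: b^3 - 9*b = (b - 3)*(b^2 + 3*b) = (b - 3)*(b + 3)*(b)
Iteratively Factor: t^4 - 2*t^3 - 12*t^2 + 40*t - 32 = (t - 2)*(t^3 - 12*t + 16) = (t - 2)*(t + 4)*(t^2 - 4*t + 4) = (t - 2)^2*(t + 4)*(t - 2)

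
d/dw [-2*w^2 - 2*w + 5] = -4*w - 2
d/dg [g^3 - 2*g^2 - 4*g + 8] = 3*g^2 - 4*g - 4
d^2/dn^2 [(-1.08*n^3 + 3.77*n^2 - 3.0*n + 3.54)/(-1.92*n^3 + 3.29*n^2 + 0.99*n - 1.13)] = (-14.151168*n^6 + 78.672384*n^5 - 341.414784*n^4 + 583.350222*n^3 - 358.980042*n^2 + 52.094412*n - 36.17605)/(7.077888*n^9 - 36.384768*n^8 + 51.398208*n^7 + 14.407399*n^6 - 69.330105*n^5 + 14.132688*n^4 + 28.467783*n^3 - 9.280464*n^2 - 3.792393*n + 1.442897)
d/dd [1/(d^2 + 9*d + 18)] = (-2*d - 9)/(d^2 + 9*d + 18)^2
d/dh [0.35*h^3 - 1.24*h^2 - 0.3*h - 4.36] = 1.05*h^2 - 2.48*h - 0.3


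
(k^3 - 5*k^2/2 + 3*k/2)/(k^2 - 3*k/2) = k - 1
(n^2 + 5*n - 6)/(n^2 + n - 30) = (n - 1)/(n - 5)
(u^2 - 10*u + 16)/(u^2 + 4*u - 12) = (u - 8)/(u + 6)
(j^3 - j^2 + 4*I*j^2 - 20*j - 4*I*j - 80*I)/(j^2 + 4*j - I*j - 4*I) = (j^2 + j*(-5 + 4*I) - 20*I)/(j - I)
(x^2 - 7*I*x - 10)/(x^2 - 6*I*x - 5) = (x - 2*I)/(x - I)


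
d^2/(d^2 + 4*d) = d/(d + 4)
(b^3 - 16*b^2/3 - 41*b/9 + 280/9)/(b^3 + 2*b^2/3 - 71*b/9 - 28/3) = (3*b^2 - 23*b + 40)/(3*b^2 - 5*b - 12)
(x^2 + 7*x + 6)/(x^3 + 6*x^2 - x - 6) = 1/(x - 1)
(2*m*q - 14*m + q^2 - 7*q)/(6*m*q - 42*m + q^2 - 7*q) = (2*m + q)/(6*m + q)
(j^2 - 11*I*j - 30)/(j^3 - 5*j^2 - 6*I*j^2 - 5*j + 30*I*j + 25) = (j - 6*I)/(j^2 - j*(5 + I) + 5*I)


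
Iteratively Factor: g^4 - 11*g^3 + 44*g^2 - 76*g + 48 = (g - 2)*(g^3 - 9*g^2 + 26*g - 24) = (g - 2)^2*(g^2 - 7*g + 12) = (g - 4)*(g - 2)^2*(g - 3)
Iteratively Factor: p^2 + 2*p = (p + 2)*(p)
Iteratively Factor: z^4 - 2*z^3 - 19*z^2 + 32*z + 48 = (z - 4)*(z^3 + 2*z^2 - 11*z - 12) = (z - 4)*(z - 3)*(z^2 + 5*z + 4) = (z - 4)*(z - 3)*(z + 4)*(z + 1)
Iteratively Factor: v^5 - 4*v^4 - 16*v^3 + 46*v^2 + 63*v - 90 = (v + 3)*(v^4 - 7*v^3 + 5*v^2 + 31*v - 30) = (v - 5)*(v + 3)*(v^3 - 2*v^2 - 5*v + 6) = (v - 5)*(v - 3)*(v + 3)*(v^2 + v - 2) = (v - 5)*(v - 3)*(v + 2)*(v + 3)*(v - 1)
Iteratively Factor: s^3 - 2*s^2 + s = (s)*(s^2 - 2*s + 1) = s*(s - 1)*(s - 1)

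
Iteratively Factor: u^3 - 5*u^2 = (u)*(u^2 - 5*u) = u^2*(u - 5)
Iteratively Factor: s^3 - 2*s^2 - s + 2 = (s - 1)*(s^2 - s - 2) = (s - 2)*(s - 1)*(s + 1)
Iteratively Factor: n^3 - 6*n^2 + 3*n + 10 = (n - 5)*(n^2 - n - 2) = (n - 5)*(n + 1)*(n - 2)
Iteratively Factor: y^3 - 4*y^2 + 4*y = (y)*(y^2 - 4*y + 4) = y*(y - 2)*(y - 2)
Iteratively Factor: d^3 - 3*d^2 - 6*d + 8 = (d - 1)*(d^2 - 2*d - 8) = (d - 1)*(d + 2)*(d - 4)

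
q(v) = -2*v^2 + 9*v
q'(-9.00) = 45.00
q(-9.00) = -243.00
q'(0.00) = 9.00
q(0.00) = 0.00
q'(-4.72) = 27.88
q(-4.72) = -87.04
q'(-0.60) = 11.40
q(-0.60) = -6.12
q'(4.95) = -10.80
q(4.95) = -4.46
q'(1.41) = 3.36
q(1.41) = 8.71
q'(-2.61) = 19.44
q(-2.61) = -37.11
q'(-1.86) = 16.44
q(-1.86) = -23.66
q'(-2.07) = 17.28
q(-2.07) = -27.20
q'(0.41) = 7.36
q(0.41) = 3.35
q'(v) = 9 - 4*v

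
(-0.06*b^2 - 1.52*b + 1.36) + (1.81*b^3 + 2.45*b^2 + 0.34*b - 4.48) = 1.81*b^3 + 2.39*b^2 - 1.18*b - 3.12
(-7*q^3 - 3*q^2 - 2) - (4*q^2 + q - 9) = -7*q^3 - 7*q^2 - q + 7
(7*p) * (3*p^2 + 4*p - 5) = 21*p^3 + 28*p^2 - 35*p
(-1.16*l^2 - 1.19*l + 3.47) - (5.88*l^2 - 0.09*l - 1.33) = -7.04*l^2 - 1.1*l + 4.8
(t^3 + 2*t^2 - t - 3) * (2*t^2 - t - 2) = 2*t^5 + 3*t^4 - 6*t^3 - 9*t^2 + 5*t + 6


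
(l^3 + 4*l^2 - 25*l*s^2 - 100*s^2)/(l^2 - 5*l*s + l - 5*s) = (l^2 + 5*l*s + 4*l + 20*s)/(l + 1)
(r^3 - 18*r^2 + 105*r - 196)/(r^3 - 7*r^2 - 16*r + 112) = (r - 7)/(r + 4)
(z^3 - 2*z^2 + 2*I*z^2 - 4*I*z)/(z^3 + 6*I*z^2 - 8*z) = (z - 2)/(z + 4*I)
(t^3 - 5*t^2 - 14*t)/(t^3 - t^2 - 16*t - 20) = t*(t - 7)/(t^2 - 3*t - 10)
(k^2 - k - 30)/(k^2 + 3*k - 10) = (k - 6)/(k - 2)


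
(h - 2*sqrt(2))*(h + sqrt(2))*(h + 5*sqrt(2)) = h^3 + 4*sqrt(2)*h^2 - 14*h - 20*sqrt(2)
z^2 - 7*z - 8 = (z - 8)*(z + 1)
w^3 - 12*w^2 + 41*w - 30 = (w - 6)*(w - 5)*(w - 1)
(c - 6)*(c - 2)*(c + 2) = c^3 - 6*c^2 - 4*c + 24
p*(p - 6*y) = p^2 - 6*p*y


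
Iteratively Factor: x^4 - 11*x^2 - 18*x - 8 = (x + 1)*(x^3 - x^2 - 10*x - 8) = (x + 1)*(x + 2)*(x^2 - 3*x - 4) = (x + 1)^2*(x + 2)*(x - 4)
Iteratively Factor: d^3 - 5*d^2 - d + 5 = (d - 5)*(d^2 - 1) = (d - 5)*(d - 1)*(d + 1)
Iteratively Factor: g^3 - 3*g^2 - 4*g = (g + 1)*(g^2 - 4*g) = (g - 4)*(g + 1)*(g)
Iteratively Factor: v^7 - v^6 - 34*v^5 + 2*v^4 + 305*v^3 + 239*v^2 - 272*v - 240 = (v + 1)*(v^6 - 2*v^5 - 32*v^4 + 34*v^3 + 271*v^2 - 32*v - 240) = (v - 1)*(v + 1)*(v^5 - v^4 - 33*v^3 + v^2 + 272*v + 240) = (v - 5)*(v - 1)*(v + 1)*(v^4 + 4*v^3 - 13*v^2 - 64*v - 48) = (v - 5)*(v - 4)*(v - 1)*(v + 1)*(v^3 + 8*v^2 + 19*v + 12) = (v - 5)*(v - 4)*(v - 1)*(v + 1)*(v + 4)*(v^2 + 4*v + 3) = (v - 5)*(v - 4)*(v - 1)*(v + 1)*(v + 3)*(v + 4)*(v + 1)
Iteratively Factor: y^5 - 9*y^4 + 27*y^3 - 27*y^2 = (y - 3)*(y^4 - 6*y^3 + 9*y^2) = y*(y - 3)*(y^3 - 6*y^2 + 9*y) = y^2*(y - 3)*(y^2 - 6*y + 9) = y^2*(y - 3)^2*(y - 3)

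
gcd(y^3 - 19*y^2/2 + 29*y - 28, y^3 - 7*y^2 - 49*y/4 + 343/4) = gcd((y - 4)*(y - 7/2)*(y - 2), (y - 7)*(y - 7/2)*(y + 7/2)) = y - 7/2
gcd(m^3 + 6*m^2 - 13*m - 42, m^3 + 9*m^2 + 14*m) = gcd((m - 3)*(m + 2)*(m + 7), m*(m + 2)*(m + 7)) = m^2 + 9*m + 14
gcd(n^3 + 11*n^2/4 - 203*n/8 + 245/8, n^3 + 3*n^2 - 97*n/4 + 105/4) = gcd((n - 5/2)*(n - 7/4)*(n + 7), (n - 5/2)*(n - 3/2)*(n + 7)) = n^2 + 9*n/2 - 35/2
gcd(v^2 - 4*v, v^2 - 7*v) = v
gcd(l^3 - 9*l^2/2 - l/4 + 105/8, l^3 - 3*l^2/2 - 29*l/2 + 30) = l - 5/2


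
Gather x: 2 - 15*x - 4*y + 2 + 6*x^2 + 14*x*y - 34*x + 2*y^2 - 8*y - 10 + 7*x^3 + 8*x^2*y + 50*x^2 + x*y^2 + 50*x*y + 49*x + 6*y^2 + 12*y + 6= 7*x^3 + x^2*(8*y + 56) + x*(y^2 + 64*y) + 8*y^2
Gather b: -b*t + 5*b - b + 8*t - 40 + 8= b*(4 - t) + 8*t - 32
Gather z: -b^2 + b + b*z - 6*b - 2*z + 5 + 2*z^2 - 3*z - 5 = -b^2 - 5*b + 2*z^2 + z*(b - 5)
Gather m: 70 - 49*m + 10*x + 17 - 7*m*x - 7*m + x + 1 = m*(-7*x - 56) + 11*x + 88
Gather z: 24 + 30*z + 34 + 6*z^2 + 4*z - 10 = 6*z^2 + 34*z + 48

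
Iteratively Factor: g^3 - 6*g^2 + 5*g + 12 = (g - 3)*(g^2 - 3*g - 4) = (g - 3)*(g + 1)*(g - 4)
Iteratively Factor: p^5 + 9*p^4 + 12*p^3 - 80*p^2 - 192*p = (p + 4)*(p^4 + 5*p^3 - 8*p^2 - 48*p) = p*(p + 4)*(p^3 + 5*p^2 - 8*p - 48) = p*(p + 4)^2*(p^2 + p - 12) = p*(p - 3)*(p + 4)^2*(p + 4)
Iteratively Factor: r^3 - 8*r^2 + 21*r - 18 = (r - 3)*(r^2 - 5*r + 6) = (r - 3)^2*(r - 2)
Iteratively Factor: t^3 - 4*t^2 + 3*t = (t - 3)*(t^2 - t) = t*(t - 3)*(t - 1)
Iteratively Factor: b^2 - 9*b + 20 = (b - 4)*(b - 5)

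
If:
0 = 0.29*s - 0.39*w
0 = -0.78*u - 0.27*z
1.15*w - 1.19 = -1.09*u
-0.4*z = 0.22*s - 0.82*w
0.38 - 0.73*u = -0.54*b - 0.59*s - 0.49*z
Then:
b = -6.64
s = 2.44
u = -0.82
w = 1.82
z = 2.38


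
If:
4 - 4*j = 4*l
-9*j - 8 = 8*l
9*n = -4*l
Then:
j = -16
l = 17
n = -68/9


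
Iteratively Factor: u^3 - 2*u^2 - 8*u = (u + 2)*(u^2 - 4*u) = u*(u + 2)*(u - 4)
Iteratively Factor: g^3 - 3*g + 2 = (g + 2)*(g^2 - 2*g + 1) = (g - 1)*(g + 2)*(g - 1)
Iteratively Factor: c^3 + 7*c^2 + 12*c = (c + 3)*(c^2 + 4*c) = c*(c + 3)*(c + 4)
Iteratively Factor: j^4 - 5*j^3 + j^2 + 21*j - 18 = (j - 1)*(j^3 - 4*j^2 - 3*j + 18) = (j - 3)*(j - 1)*(j^2 - j - 6) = (j - 3)^2*(j - 1)*(j + 2)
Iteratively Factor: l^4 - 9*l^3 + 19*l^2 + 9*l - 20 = (l + 1)*(l^3 - 10*l^2 + 29*l - 20) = (l - 4)*(l + 1)*(l^2 - 6*l + 5) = (l - 4)*(l - 1)*(l + 1)*(l - 5)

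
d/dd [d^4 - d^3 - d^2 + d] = 4*d^3 - 3*d^2 - 2*d + 1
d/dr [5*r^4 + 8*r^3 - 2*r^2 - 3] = 4*r*(5*r^2 + 6*r - 1)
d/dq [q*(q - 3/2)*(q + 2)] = 3*q^2 + q - 3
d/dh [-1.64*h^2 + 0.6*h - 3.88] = 0.6 - 3.28*h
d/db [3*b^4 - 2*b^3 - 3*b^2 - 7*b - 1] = 12*b^3 - 6*b^2 - 6*b - 7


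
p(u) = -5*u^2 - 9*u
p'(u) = -10*u - 9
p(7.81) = -375.27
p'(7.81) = -87.10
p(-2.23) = -4.79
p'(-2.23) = 13.30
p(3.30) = -84.15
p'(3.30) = -42.00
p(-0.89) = 4.05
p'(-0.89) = -0.10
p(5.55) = -203.96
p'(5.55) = -64.50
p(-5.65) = -108.76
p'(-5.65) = 47.50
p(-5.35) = -94.96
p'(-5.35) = 44.50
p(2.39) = -50.07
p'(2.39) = -32.90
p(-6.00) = -126.00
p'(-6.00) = 51.00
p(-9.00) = -324.00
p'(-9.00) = 81.00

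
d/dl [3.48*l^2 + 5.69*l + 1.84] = 6.96*l + 5.69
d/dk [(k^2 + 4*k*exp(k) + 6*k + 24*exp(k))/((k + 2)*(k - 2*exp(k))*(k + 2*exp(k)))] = (2*(k + 2)*(k - 2*exp(k))*(k + 2*exp(k))*(2*k*exp(k) + k + 14*exp(k) + 3) - (k + 2)*(k - 2*exp(k))*(2*exp(k) + 1)*(k^2 + 4*k*exp(k) + 6*k + 24*exp(k)) + (k + 2)*(k + 2*exp(k))*(2*exp(k) - 1)*(k^2 + 4*k*exp(k) + 6*k + 24*exp(k)) - (k - 2*exp(k))*(k + 2*exp(k))*(k^2 + 4*k*exp(k) + 6*k + 24*exp(k)))/((k + 2)^2*(k - 2*exp(k))^2*(k + 2*exp(k))^2)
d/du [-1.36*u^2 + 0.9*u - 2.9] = 0.9 - 2.72*u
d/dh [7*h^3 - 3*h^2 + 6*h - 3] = 21*h^2 - 6*h + 6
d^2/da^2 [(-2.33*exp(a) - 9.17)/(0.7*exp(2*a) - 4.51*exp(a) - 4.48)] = (-1.1417*exp(4*a) - 25.32901*exp(3*a) + 43.00779*exp(2*a) - 254.470013*exp(a) + 138.513984)*exp(a)/(0.343*exp(6*a) - 6.6297*exp(5*a) + 36.12861*exp(4*a) - 6.87369099999999*exp(3*a) - 231.223104*exp(2*a) - 271.552512*exp(a) - 89.915392)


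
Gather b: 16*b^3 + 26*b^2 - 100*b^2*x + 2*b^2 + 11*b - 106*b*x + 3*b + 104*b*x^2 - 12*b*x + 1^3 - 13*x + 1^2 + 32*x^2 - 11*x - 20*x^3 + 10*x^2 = 16*b^3 + b^2*(28 - 100*x) + b*(104*x^2 - 118*x + 14) - 20*x^3 + 42*x^2 - 24*x + 2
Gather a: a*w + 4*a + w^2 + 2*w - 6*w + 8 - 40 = a*(w + 4) + w^2 - 4*w - 32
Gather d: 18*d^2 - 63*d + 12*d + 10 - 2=18*d^2 - 51*d + 8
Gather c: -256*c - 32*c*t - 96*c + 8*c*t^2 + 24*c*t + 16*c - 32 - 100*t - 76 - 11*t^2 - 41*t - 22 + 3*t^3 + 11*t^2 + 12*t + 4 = c*(8*t^2 - 8*t - 336) + 3*t^3 - 129*t - 126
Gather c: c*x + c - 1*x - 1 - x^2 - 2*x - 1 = c*(x + 1) - x^2 - 3*x - 2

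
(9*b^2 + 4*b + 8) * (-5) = -45*b^2 - 20*b - 40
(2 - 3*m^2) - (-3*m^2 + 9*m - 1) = 3 - 9*m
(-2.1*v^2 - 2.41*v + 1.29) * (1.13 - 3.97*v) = 8.337*v^3 + 7.1947*v^2 - 7.8446*v + 1.4577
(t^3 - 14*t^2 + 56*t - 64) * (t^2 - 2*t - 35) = t^5 - 16*t^4 + 49*t^3 + 314*t^2 - 1832*t + 2240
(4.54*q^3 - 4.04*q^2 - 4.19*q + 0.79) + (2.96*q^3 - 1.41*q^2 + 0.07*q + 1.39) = 7.5*q^3 - 5.45*q^2 - 4.12*q + 2.18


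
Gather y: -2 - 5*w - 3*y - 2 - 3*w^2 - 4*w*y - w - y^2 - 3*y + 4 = -3*w^2 - 6*w - y^2 + y*(-4*w - 6)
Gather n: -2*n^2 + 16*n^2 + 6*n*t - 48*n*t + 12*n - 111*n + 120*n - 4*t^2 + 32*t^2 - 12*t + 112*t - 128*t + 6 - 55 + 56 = 14*n^2 + n*(21 - 42*t) + 28*t^2 - 28*t + 7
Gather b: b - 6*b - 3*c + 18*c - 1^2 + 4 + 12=-5*b + 15*c + 15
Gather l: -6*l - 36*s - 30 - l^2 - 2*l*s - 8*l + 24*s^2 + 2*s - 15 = -l^2 + l*(-2*s - 14) + 24*s^2 - 34*s - 45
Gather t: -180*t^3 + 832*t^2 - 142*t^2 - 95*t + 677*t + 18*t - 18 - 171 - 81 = -180*t^3 + 690*t^2 + 600*t - 270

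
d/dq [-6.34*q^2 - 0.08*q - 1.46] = -12.68*q - 0.08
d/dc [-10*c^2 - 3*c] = -20*c - 3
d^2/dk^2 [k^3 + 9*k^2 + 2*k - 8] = 6*k + 18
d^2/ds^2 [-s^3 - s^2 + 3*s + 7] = -6*s - 2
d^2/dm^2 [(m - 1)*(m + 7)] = 2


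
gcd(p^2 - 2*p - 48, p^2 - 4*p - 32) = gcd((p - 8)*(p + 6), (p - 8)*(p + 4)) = p - 8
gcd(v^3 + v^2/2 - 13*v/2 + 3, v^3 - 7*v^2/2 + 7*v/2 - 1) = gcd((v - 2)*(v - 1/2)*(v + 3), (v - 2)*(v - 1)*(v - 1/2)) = v^2 - 5*v/2 + 1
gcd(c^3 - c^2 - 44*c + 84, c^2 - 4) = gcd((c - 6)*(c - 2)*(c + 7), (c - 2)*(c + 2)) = c - 2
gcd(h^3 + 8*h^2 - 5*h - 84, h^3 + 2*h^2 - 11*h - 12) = h^2 + h - 12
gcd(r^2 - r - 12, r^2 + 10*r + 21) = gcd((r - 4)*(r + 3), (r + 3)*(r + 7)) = r + 3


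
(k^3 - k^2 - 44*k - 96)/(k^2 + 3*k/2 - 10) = 2*(k^2 - 5*k - 24)/(2*k - 5)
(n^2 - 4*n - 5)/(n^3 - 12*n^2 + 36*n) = (n^2 - 4*n - 5)/(n*(n^2 - 12*n + 36))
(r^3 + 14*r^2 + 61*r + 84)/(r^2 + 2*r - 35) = (r^2 + 7*r + 12)/(r - 5)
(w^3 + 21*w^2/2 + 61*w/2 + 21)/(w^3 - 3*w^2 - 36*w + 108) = (2*w^2 + 9*w + 7)/(2*(w^2 - 9*w + 18))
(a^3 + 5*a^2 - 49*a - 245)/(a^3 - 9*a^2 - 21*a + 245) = (a + 7)/(a - 7)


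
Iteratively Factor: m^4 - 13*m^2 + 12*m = (m - 1)*(m^3 + m^2 - 12*m) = (m - 1)*(m + 4)*(m^2 - 3*m) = (m - 3)*(m - 1)*(m + 4)*(m)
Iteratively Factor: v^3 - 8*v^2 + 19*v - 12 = (v - 1)*(v^2 - 7*v + 12) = (v - 3)*(v - 1)*(v - 4)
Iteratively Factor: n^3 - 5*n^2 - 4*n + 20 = (n - 5)*(n^2 - 4) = (n - 5)*(n - 2)*(n + 2)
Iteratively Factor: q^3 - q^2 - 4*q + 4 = (q + 2)*(q^2 - 3*q + 2) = (q - 2)*(q + 2)*(q - 1)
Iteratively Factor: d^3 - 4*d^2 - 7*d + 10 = (d - 1)*(d^2 - 3*d - 10) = (d - 1)*(d + 2)*(d - 5)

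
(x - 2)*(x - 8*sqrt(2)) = x^2 - 8*sqrt(2)*x - 2*x + 16*sqrt(2)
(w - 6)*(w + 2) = w^2 - 4*w - 12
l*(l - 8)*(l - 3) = l^3 - 11*l^2 + 24*l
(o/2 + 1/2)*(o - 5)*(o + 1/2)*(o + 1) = o^4/2 - 5*o^3/4 - 21*o^2/4 - 19*o/4 - 5/4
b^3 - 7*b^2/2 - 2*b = b*(b - 4)*(b + 1/2)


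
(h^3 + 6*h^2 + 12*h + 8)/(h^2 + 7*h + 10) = (h^2 + 4*h + 4)/(h + 5)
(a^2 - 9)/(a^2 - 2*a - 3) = (a + 3)/(a + 1)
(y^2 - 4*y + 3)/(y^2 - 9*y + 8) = (y - 3)/(y - 8)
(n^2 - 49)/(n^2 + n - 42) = (n - 7)/(n - 6)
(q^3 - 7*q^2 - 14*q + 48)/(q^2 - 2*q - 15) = (q^2 - 10*q + 16)/(q - 5)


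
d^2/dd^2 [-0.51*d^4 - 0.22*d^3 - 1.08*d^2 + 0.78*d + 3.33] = -6.12*d^2 - 1.32*d - 2.16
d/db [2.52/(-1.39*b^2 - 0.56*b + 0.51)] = (7.0056*b + 1.4112)/(1.39*b^2 + 0.56*b - 0.51)^2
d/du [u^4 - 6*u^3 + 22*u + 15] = 4*u^3 - 18*u^2 + 22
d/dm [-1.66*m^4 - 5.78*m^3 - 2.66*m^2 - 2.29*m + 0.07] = -6.64*m^3 - 17.34*m^2 - 5.32*m - 2.29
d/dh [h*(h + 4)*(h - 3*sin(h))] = -h*(h + 4)*(3*cos(h) - 1) + h*(h - 3*sin(h)) + (h + 4)*(h - 3*sin(h))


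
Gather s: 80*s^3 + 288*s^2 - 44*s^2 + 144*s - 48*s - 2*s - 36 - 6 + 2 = 80*s^3 + 244*s^2 + 94*s - 40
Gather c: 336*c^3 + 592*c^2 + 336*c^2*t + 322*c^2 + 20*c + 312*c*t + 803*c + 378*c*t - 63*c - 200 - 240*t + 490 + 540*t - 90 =336*c^3 + c^2*(336*t + 914) + c*(690*t + 760) + 300*t + 200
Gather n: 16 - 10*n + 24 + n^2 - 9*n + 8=n^2 - 19*n + 48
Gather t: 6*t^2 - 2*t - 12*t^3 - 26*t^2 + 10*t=-12*t^3 - 20*t^2 + 8*t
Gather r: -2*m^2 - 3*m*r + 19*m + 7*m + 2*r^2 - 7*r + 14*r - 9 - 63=-2*m^2 + 26*m + 2*r^2 + r*(7 - 3*m) - 72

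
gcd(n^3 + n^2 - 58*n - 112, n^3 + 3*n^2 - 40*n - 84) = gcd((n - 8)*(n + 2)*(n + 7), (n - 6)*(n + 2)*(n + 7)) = n^2 + 9*n + 14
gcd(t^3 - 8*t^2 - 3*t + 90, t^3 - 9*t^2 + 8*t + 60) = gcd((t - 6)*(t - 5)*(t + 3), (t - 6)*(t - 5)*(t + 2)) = t^2 - 11*t + 30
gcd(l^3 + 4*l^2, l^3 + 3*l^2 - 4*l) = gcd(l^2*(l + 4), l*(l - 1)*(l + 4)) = l^2 + 4*l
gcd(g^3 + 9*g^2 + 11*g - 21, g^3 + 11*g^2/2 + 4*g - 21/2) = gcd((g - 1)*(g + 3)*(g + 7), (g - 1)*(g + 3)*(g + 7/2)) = g^2 + 2*g - 3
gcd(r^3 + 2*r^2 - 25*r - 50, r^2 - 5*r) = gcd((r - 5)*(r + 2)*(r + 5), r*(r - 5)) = r - 5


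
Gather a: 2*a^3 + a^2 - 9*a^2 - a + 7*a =2*a^3 - 8*a^2 + 6*a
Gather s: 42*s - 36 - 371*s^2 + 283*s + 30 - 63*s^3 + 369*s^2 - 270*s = -63*s^3 - 2*s^2 + 55*s - 6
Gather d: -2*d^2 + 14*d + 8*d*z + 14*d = -2*d^2 + d*(8*z + 28)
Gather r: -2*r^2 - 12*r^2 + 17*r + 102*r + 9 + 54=-14*r^2 + 119*r + 63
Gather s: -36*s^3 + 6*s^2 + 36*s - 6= -36*s^3 + 6*s^2 + 36*s - 6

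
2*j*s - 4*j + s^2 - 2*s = (2*j + s)*(s - 2)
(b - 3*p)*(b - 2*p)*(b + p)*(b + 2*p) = b^4 - 2*b^3*p - 7*b^2*p^2 + 8*b*p^3 + 12*p^4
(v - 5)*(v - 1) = v^2 - 6*v + 5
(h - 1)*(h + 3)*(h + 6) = h^3 + 8*h^2 + 9*h - 18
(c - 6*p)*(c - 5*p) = c^2 - 11*c*p + 30*p^2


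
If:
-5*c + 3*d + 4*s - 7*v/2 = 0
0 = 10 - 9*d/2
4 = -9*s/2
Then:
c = 28/45 - 7*v/10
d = 20/9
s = -8/9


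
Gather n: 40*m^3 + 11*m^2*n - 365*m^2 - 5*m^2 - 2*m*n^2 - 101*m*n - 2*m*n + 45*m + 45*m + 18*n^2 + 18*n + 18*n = 40*m^3 - 370*m^2 + 90*m + n^2*(18 - 2*m) + n*(11*m^2 - 103*m + 36)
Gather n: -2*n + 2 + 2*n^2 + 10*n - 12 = 2*n^2 + 8*n - 10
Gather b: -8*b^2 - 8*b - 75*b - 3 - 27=-8*b^2 - 83*b - 30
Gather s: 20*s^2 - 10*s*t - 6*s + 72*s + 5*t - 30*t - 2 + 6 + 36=20*s^2 + s*(66 - 10*t) - 25*t + 40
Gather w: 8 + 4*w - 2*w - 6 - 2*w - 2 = 0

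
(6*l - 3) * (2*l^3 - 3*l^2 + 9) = 12*l^4 - 24*l^3 + 9*l^2 + 54*l - 27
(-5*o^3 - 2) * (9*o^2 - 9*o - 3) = -45*o^5 + 45*o^4 + 15*o^3 - 18*o^2 + 18*o + 6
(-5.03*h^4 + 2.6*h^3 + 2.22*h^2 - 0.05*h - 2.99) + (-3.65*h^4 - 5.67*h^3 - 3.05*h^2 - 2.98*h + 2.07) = -8.68*h^4 - 3.07*h^3 - 0.83*h^2 - 3.03*h - 0.92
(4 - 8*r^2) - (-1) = 5 - 8*r^2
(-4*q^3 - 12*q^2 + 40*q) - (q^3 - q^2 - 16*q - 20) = -5*q^3 - 11*q^2 + 56*q + 20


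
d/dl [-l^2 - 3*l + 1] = -2*l - 3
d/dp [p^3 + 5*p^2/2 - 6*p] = 3*p^2 + 5*p - 6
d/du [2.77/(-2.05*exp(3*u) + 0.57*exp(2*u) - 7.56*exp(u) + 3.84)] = (17.0355*exp(2*u) - 3.1578*exp(u) + 20.9412)*exp(u)/(2.05*exp(3*u) - 0.57*exp(2*u) + 7.56*exp(u) - 3.84)^2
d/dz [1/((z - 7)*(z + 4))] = (3 - 2*z)/(z^4 - 6*z^3 - 47*z^2 + 168*z + 784)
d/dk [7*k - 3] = 7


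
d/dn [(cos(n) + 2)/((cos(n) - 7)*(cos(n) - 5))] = (cos(n)^2 + 4*cos(n) - 59)*sin(n)/((cos(n) - 7)^2*(cos(n) - 5)^2)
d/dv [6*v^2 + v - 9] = 12*v + 1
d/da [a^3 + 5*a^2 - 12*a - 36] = 3*a^2 + 10*a - 12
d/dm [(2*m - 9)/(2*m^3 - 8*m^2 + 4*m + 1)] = 2*(-4*m^3 + 35*m^2 - 72*m + 19)/(4*m^6 - 32*m^5 + 80*m^4 - 60*m^3 + 8*m + 1)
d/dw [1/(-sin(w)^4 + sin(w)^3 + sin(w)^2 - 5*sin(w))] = (4*sin(w)^3 - 3*sin(w)^2 - 2*sin(w) + 5)*cos(w)/((-sin(w)*cos(w)^2 + cos(w)^2 + 4)^2*sin(w)^2)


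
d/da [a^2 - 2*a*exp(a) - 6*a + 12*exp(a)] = -2*a*exp(a) + 2*a + 10*exp(a) - 6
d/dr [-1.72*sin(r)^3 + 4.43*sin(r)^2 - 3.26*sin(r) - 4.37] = (-5.16*sin(r)^2 + 8.86*sin(r) - 3.26)*cos(r)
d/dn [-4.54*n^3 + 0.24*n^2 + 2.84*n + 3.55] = -13.62*n^2 + 0.48*n + 2.84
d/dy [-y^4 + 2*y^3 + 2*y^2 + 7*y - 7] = -4*y^3 + 6*y^2 + 4*y + 7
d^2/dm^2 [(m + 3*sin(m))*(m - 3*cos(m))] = 3*sqrt(2)*m*cos(m + pi/4) + 18*sin(2*m) + 6*sqrt(2)*sin(m + pi/4) + 2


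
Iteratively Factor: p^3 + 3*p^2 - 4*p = (p + 4)*(p^2 - p) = (p - 1)*(p + 4)*(p)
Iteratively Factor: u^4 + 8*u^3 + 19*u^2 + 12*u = (u + 4)*(u^3 + 4*u^2 + 3*u) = u*(u + 4)*(u^2 + 4*u + 3) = u*(u + 1)*(u + 4)*(u + 3)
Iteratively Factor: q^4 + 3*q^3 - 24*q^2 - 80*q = (q - 5)*(q^3 + 8*q^2 + 16*q) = (q - 5)*(q + 4)*(q^2 + 4*q) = (q - 5)*(q + 4)^2*(q)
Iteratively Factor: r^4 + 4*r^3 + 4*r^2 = (r + 2)*(r^3 + 2*r^2) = (r + 2)^2*(r^2) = r*(r + 2)^2*(r)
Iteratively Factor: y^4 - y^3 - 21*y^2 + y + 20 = (y + 4)*(y^3 - 5*y^2 - y + 5) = (y - 5)*(y + 4)*(y^2 - 1) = (y - 5)*(y + 1)*(y + 4)*(y - 1)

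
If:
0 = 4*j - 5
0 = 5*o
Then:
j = 5/4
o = 0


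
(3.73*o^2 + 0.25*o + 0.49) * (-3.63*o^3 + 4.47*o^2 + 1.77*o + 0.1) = -13.5399*o^5 + 15.7656*o^4 + 5.9409*o^3 + 3.0058*o^2 + 0.8923*o + 0.049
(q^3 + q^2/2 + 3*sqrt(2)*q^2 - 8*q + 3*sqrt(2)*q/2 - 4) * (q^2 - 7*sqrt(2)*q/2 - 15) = q^5 - sqrt(2)*q^4/2 + q^4/2 - 44*q^3 - sqrt(2)*q^3/4 - 17*sqrt(2)*q^2 - 22*q^2 - 17*sqrt(2)*q/2 + 120*q + 60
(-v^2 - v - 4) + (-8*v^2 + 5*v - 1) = -9*v^2 + 4*v - 5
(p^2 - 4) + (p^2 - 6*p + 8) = 2*p^2 - 6*p + 4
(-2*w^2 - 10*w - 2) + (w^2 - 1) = -w^2 - 10*w - 3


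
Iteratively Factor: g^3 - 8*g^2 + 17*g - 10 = (g - 5)*(g^2 - 3*g + 2) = (g - 5)*(g - 1)*(g - 2)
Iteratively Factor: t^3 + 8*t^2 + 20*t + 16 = (t + 2)*(t^2 + 6*t + 8) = (t + 2)*(t + 4)*(t + 2)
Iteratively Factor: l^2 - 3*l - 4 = (l - 4)*(l + 1)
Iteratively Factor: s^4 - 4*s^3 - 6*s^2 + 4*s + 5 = (s - 5)*(s^3 + s^2 - s - 1) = (s - 5)*(s + 1)*(s^2 - 1) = (s - 5)*(s + 1)^2*(s - 1)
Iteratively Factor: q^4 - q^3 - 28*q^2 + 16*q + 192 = (q - 4)*(q^3 + 3*q^2 - 16*q - 48) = (q - 4)*(q + 4)*(q^2 - q - 12) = (q - 4)^2*(q + 4)*(q + 3)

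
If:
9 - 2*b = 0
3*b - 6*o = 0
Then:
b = 9/2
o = 9/4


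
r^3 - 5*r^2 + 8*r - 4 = (r - 2)^2*(r - 1)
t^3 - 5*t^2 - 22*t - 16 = (t - 8)*(t + 1)*(t + 2)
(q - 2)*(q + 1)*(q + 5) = q^3 + 4*q^2 - 7*q - 10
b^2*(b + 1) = b^3 + b^2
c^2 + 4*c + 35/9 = (c + 5/3)*(c + 7/3)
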